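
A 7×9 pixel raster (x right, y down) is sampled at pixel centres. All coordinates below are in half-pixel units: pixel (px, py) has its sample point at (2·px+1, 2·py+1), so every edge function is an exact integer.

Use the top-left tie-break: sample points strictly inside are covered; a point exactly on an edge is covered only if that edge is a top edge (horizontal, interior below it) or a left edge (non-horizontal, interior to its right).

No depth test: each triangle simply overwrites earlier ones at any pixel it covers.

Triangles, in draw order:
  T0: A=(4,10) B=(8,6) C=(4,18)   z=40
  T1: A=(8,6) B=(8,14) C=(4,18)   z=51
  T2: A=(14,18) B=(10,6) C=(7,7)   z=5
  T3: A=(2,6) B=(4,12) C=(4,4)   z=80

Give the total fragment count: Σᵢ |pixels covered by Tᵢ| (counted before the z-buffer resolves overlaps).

T0:
  2·area = 32
  edge (4, 10)→(8, 6): d=(4,-4) top-left  bias=+0
  edge (8, 6)→(4, 18): d=(-4,12) right/bottom  bias=-1
  edge (4, 18)→(4, 10): d=(0,-8) top-left  bias=+0
    (6,0)@(13, 1): e=[0,-40,72] → .  [on edge]
    (4,1)@(9, 3): e=[-8,0,40] → .  [on edge]
    (5,1)@(11, 3): e=[0,-24,56] → .  [on edge]
    (4,2)@(9, 5): e=[0,-8,40] → .  [on edge]
    (3,3)@(7, 7): e=[0,8,24] → X  [on edge]
    (4,3)@(9, 7): e=[8,-16,40] → .
    (2,4)@(5, 9): e=[0,24,8] → X  [on edge]
    (3,4)@(7, 9): e=[8,0,24] → .  [on edge]
    (1,5)@(3, 11): e=[0,40,-8] → .  [on edge]
    (2,5)@(5, 11): e=[8,16,8] → X
    (3,5)@(7, 11): e=[16,-8,24] → .
    (0,6)@(1, 13): e=[0,56,-24] → .  [on edge]
    (2,7)@(5, 15): e=[24,0,8] → .  [on edge]
  covered (4 px):
    . . . . . . .
    . . . . . . .
    . . . . . . .
    . . . X . . .
    . . X . . . .
    . . X . . . .
    . . X . . . .
    . . . . . . .
    . . . . . . .
T1:
  2·area = 32
  edge (8, 6)→(8, 14): d=(0,8) right/bottom  bias=-1
  edge (8, 14)→(4, 18): d=(-4,4) right/bottom  bias=-1
  edge (4, 18)→(8, 6): d=(4,-12) top-left  bias=+0
    (4,1)@(9, 3): e=[-8,40,0] → .  [on edge]
    (3,4)@(7, 9): e=[8,24,0] → X  [on edge]
    (4,4)@(9, 9): e=[-8,16,24] → .
    (6,4)@(13, 9): e=[-40,0,72] → .  [on edge]
    (3,5)@(7, 11): e=[8,16,8] → X
    (4,5)@(9, 11): e=[-8,8,32] → .
    (5,5)@(11, 11): e=[-24,0,56] → .  [on edge]
    (3,6)@(7, 13): e=[8,8,16] → X
    (4,6)@(9, 13): e=[-8,0,40] → .  [on edge]
    (2,7)@(5, 15): e=[24,8,0] → X  [on edge]
    (3,7)@(7, 15): e=[8,0,24] → .  [on edge]
    (2,8)@(5, 17): e=[24,0,8] → .  [on edge]
  covered (4 px):
    . . . . . . .
    . . . . . . .
    . . . . . . .
    . . . . . . .
    . . . X . . .
    . . . X . . .
    . . . X . . .
    . . X . . . .
    . . . . . . .
T2:
  2·area = 40  (B↔C swapped to make it positive)
  edge (14, 18)→(7, 7): d=(-7,-11) top-left  bias=+0
  edge (7, 7)→(10, 6): d=(3,-1) top-left  bias=+0
  edge (10, 6)→(14, 18): d=(4,12) right/bottom  bias=-1
    (4,1)@(9, 3): e=[50,-10,0] → .  [on edge]
    (6,2)@(13, 5): e=[80,0,-40] → .  [on edge]
    (3,3)@(7, 7): e=[0,0,40] → X  [on edge]
    (4,3)@(9, 7): e=[22,2,16] → X
    (5,3)@(11, 7): e=[44,4,-8] → .
    (0,4)@(1, 9): e=[-80,0,120] → .  [on edge]
    (3,4)@(7, 9): e=[-14,6,48] → .
    (4,4)@(9, 9): e=[8,8,24] → X
    (5,4)@(11, 9): e=[30,10,0] → .  [on edge]
    (4,5)@(9, 11): e=[-6,14,32] → .
    (5,5)@(11, 11): e=[16,16,8] → X
    (6,5)@(13, 11): e=[38,18,-16] → .
    (6,7)@(13, 15): e=[10,30,0] → .  [on edge]
  covered (5 px):
    . . . . . . .
    . . . . . . .
    . . . . . . .
    . . . X X . .
    . . . . X . .
    . . . . . X .
    . . . . . X .
    . . . . . . .
    . . . . . . .
T3:
  2·area = 16  (B↔C swapped to make it positive)
  edge (2, 6)→(4, 4): d=(2,-2) top-left  bias=+0
  edge (4, 4)→(4, 12): d=(0,8) right/bottom  bias=-1
  edge (4, 12)→(2, 6): d=(-2,-6) top-left  bias=+0
    (3,0)@(7, 1): e=[0,-24,40] → .  [on edge]
    (0,1)@(1, 3): e=[-8,24,0] → .  [on edge]
    (2,1)@(5, 3): e=[0,-8,24] → .  [on edge]
    (1,2)@(3, 5): e=[0,8,8] → X  [on edge]
    (2,2)@(5, 5): e=[4,-8,20] → .
    (0,3)@(1, 7): e=[0,24,-8] → .  [on edge]
    (1,3)@(3, 7): e=[4,8,4] → X
    (2,3)@(5, 7): e=[8,-8,16] → .
    (1,4)@(3, 9): e=[8,8,0] → X  [on edge]
    (2,4)@(5, 9): e=[12,-8,12] → .
    (1,5)@(3, 11): e=[12,8,-4] → .
    (2,7)@(5, 15): e=[24,-8,0] → .  [on edge]
  covered (3 px):
    . . . . . . .
    . . . . . . .
    . X . . . . .
    . X . . . . .
    . X . . . . .
    . . . . . . .
    . . . . . . .
    . . . . . . .
    . . . . . . .

Result: 16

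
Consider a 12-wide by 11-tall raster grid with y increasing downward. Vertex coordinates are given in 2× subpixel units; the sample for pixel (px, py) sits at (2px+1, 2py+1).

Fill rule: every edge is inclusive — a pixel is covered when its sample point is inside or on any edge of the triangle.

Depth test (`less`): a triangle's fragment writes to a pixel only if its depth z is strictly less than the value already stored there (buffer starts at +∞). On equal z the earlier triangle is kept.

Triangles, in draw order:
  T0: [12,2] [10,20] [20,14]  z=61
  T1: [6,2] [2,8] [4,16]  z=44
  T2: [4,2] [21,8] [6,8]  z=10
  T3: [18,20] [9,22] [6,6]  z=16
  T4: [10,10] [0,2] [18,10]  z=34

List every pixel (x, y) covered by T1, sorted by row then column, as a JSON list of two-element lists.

T0:
  2·area = 168  (B↔C swapped to make it positive)
  edge (12, 2)→(20, 14): d=(8,12) inclusive
  edge (20, 14)→(10, 20): d=(-10,6) inclusive
  edge (10, 20)→(12, 2): d=(2,-18) inclusive
    (6,2)@(13, 5): e=[12,132,24] → #
    (7,2)@(15, 5): e=[-12,120,60] → ·
    (6,3)@(13, 7): e=[28,112,28] → #
    (7,3)@(15, 7): e=[4,100,64] → #
    (8,3)@(17, 7): e=[-20,88,100] → ·
    (6,4)@(13, 9): e=[44,92,32] → #
    (8,4)@(17, 9): e=[-4,68,104] → ·
    (5,5)@(11, 11): e=[84,84,0] → #  [on edge]
    (8,5)@(17, 11): e=[12,48,108] → #
    (9,5)@(19, 11): e=[-12,36,144] → ·
    (5,6)@(11, 13): e=[100,64,4] → #
    (9,6)@(19, 13): e=[4,16,148] → #
    (7,8)@(15, 17): e=[84,0,84] → #  [on edge]
  covered (22 px):
    · · · · · · · · · · · ·
    · · · · · · · · · · · ·
    · · · · · · # · · · · ·
    · · · · · · # # · · · ·
    · · · · · · # # · · · ·
    · · · · · # # # # · · ·
    · · · · · # # # # # · ·
    · · · · · # # # # · · ·
    · · · · · # # # · · · ·
    · · · · · # · · · · · ·
    · · · · · · · · · · · ·
T1:
  2·area = 44  (B↔C swapped to make it positive)
  edge (6, 2)→(4, 16): d=(-2,14) inclusive
  edge (4, 16)→(2, 8): d=(-2,-8) inclusive
  edge (2, 8)→(6, 2): d=(4,-6) inclusive
    (2,2)@(5, 5): e=[8,30,6] → #
    (3,2)@(7, 5): e=[-20,46,18] → ·
    (1,3)@(3, 7): e=[32,10,2] → #
    (3,3)@(7, 7): e=[-24,42,26] → ·
    (1,4)@(3, 9): e=[28,6,10] → #
    (2,4)@(5, 9): e=[0,22,22] → #  [on edge]
    (3,4)@(7, 9): e=[-28,38,34] → ·
    (1,5)@(3, 11): e=[24,2,18] → #
    (2,5)@(5, 11): e=[-4,18,30] → ·
    (1,6)@(3, 13): e=[20,-2,26] → ·
  covered (6 px):
    · · · · · · · · · · · ·
    · · · · · · · · · · · ·
    · · # · · · · · · · · ·
    · # # · · · · · · · · ·
    · # # · · · · · · · · ·
    · # · · · · · · · · · ·
    · · · · · · · · · · · ·
    · · · · · · · · · · · ·
    · · · · · · · · · · · ·
    · · · · · · · · · · · ·
    · · · · · · · · · · · ·
T2:
  2·area = 90
  edge (4, 2)→(21, 8): d=(17,6) inclusive
  edge (21, 8)→(6, 8): d=(-15,0) inclusive
  edge (6, 8)→(4, 2): d=(-2,-6) inclusive
    (2,1)@(5, 3): e=[11,75,4] → #
    (3,1)@(7, 3): e=[-1,75,16] → ·
    (2,2)@(5, 5): e=[45,45,0] → #  [on edge]
    (3,2)@(7, 5): e=[33,45,12] → #
    (4,2)@(9, 5): e=[21,45,24] → #
    (5,2)@(11, 5): e=[9,45,36] → #
    (6,2)@(13, 5): e=[-3,45,48] → ·
    (2,3)@(5, 7): e=[79,15,-4] → ·
    (3,3)@(7, 7): e=[67,15,8] → #
    (6,3)@(13, 7): e=[31,15,44] → #
    (7,3)@(15, 7): e=[19,15,56] → #
    (8,3)@(17, 7): e=[7,15,68] → #
    (3,5)@(7, 11): e=[135,-45,0] → ·  [on edge]
    (4,8)@(9, 17): e=[225,-135,0] → ·  [on edge]
  covered (11 px):
    · · · · · · · · · · · ·
    · · # · · · · · · · · ·
    · · # # # # · · · · · ·
    · · · # # # # # # · · ·
    · · · · · · · · · · · ·
    · · · · · · · · · · · ·
    · · · · · · · · · · · ·
    · · · · · · · · · · · ·
    · · · · · · · · · · · ·
    · · · · · · · · · · · ·
    · · · · · · · · · · · ·
T3:
  2·area = 150
  edge (18, 20)→(9, 22): d=(-9,2) inclusive
  edge (9, 22)→(6, 6): d=(-3,-16) inclusive
  edge (6, 6)→(18, 20): d=(12,14) inclusive
    (3,4)@(7, 9): e=[121,7,22] → #
    (4,4)@(9, 9): e=[117,39,-6] → ·
    (3,5)@(7, 11): e=[103,1,46] → #
    (4,5)@(9, 11): e=[99,33,18] → #
    (5,5)@(11, 11): e=[95,65,-10] → ·
    (3,6)@(7, 13): e=[85,-5,70] → ·
    (4,6)@(9, 13): e=[81,27,42] → #
    (5,6)@(11, 13): e=[77,59,14] → #
    (6,6)@(13, 13): e=[73,91,-14] → ·
    (4,7)@(9, 15): e=[63,21,66] → #
    (6,7)@(13, 15): e=[55,85,10] → #
    (7,7)@(15, 15): e=[51,117,-18] → ·
  covered (20 px):
    · · · · · · · · · · · ·
    · · · · · · · · · · · ·
    · · · · · · · · · · · ·
    · · · · · · · · · · · ·
    · · · # · · · · · · · ·
    · · · # # · · · · · · ·
    · · · · # # · · · · · ·
    · · · · # # # · · · · ·
    · · · · # # # # · · · ·
    · · · · # # # # # · · ·
    · · · · # # # · · · · ·
T4:
  2·area = 64
  edge (10, 10)→(0, 2): d=(-10,-8) inclusive
  edge (0, 2)→(18, 10): d=(18,8) inclusive
  edge (18, 10)→(10, 10): d=(-8,0) inclusive
    (2,2)@(5, 5): e=[10,14,40] → #
    (3,2)@(7, 5): e=[26,-2,40] → ·
    (2,3)@(5, 7): e=[-10,50,24] → ·
    (3,3)@(7, 7): e=[6,34,24] → #
    (4,3)@(9, 7): e=[22,18,24] → #
    (5,3)@(11, 7): e=[38,2,24] → #
    (6,3)@(13, 7): e=[54,-14,24] → ·
    (3,4)@(7, 9): e=[-14,70,8] → ·
    (4,4)@(9, 9): e=[2,54,8] → #
    (6,4)@(13, 9): e=[34,22,8] → #
    (7,4)@(15, 9): e=[50,6,8] → #
    (8,4)@(17, 9): e=[66,-10,8] → ·
  covered (8 px):
    · · · · · · · · · · · ·
    · · · · · · · · · · · ·
    · · # · · · · · · · · ·
    · · · # # # · · · · · ·
    · · · · # # # # · · · ·
    · · · · · · · · · · · ·
    · · · · · · · · · · · ·
    · · · · · · · · · · · ·
    · · · · · · · · · · · ·
    · · · · · · · · · · · ·
    · · · · · · · · · · · ·

Answer: [[2,2],[1,3],[2,3],[1,4],[2,4],[1,5]]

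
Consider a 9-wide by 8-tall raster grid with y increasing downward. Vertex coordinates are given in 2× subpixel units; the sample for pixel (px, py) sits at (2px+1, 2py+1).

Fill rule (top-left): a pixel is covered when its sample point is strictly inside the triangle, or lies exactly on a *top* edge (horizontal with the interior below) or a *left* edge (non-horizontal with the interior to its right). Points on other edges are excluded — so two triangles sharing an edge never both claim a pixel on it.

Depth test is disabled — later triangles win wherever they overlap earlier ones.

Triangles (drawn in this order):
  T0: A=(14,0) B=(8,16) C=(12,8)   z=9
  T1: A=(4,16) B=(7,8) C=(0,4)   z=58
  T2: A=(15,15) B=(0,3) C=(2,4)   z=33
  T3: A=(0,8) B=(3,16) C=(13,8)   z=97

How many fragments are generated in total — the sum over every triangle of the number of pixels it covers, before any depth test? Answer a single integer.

T0:
  2·area = 16  (B↔C swapped to make it positive)
  edge (14, 0)→(12, 8): d=(-2,8) right/bottom  bias=-1
  edge (12, 8)→(8, 16): d=(-4,8) right/bottom  bias=-1
  edge (8, 16)→(14, 0): d=(6,-16) top-left  bias=+0
    (6,1)@(13, 3): e=[2,12,2] → X
    (7,1)@(15, 3): e=[-14,-4,34] → .
    (6,2)@(13, 5): e=[-2,4,14] → .
    (5,4)@(11, 9): e=[6,4,6] → X
    (6,4)@(13, 9): e=[-10,-12,38] → .
    (5,5)@(11, 11): e=[2,-4,18] → .
  covered (2 px):
    . . . . . . . . .
    . . . . . . X . .
    . . . . . . . . .
    . . . . . . . . .
    . . . . . X . . .
    . . . . . . . . .
    . . . . . . . . .
    . . . . . . . . .
T1:
  2·area = 68  (B↔C swapped to make it positive)
  edge (4, 16)→(0, 4): d=(-4,-12) top-left  bias=+0
  edge (0, 4)→(7, 8): d=(7,4) right/bottom  bias=-1
  edge (7, 8)→(4, 16): d=(-3,8) right/bottom  bias=-1
    (0,2)@(1, 5): e=[8,3,57] → X
    (1,2)@(3, 5): e=[32,-5,41] → .
    (0,3)@(1, 7): e=[0,17,51] → X  [on edge]
    (1,3)@(3, 7): e=[24,9,35] → X
    (2,3)@(5, 7): e=[48,1,19] → X
    (3,3)@(7, 7): e=[72,-7,3] → .
    (0,4)@(1, 9): e=[-8,31,45] → .
    (1,4)@(3, 9): e=[16,23,29] → X
    (3,4)@(7, 9): e=[64,7,-3] → .
    (1,5)@(3, 11): e=[8,37,23] → X
    (3,5)@(7, 11): e=[56,21,-9] → .
    (1,6)@(3, 13): e=[0,51,17] → X  [on edge]
  covered (10 px):
    . . . . . . . . .
    . . . . . . . . .
    X . . . . . . . .
    X X X . . . . . .
    . X X . . . . . .
    . X X . . . . . .
    . X X . . . . . .
    . . . . . . . . .
T2:
  2·area = 9
  edge (15, 15)→(0, 3): d=(-15,-12) top-left  bias=+0
  edge (0, 3)→(2, 4): d=(2,1) right/bottom  bias=-1
  edge (2, 4)→(15, 15): d=(13,11) right/bottom  bias=-1
    (1,2)@(3, 5): e=[6,1,2] → X
    (2,2)@(5, 5): e=[30,-1,-20] → .
    (1,3)@(3, 7): e=[-24,5,28] → .
    (2,3)@(5, 7): e=[0,3,6] → X  [on edge]
    (3,3)@(7, 7): e=[24,1,-16] → .
    (2,4)@(5, 9): e=[-30,7,32] → .
    (7,7)@(15, 15): e=[0,9,0] → .  [on edge]
  covered (2 px):
    . . . . . . . . .
    . . . . . . . . .
    . X . . . . . . .
    . . X . . . . . .
    . . . . . . . . .
    . . . . . . . . .
    . . . . . . . . .
    . . . . . . . . .
T3:
  2·area = 104  (B↔C swapped to make it positive)
  edge (0, 8)→(13, 8): d=(13,0) top-left  bias=+0
  edge (13, 8)→(3, 16): d=(-10,8) right/bottom  bias=-1
  edge (3, 16)→(0, 8): d=(-3,-8) top-left  bias=+0
    (0,4)@(1, 9): e=[13,86,5] → X
    (1,4)@(3, 9): e=[13,70,21] → X
    (2,4)@(5, 9): e=[13,54,37] → X
    (3,4)@(7, 9): e=[13,38,53] → X
    (4,4)@(9, 9): e=[13,22,69] → X
    (5,4)@(11, 9): e=[13,6,85] → X
    (6,4)@(13, 9): e=[13,-10,101] → .
    (0,5)@(1, 11): e=[39,66,-1] → .
    (1,5)@(3, 11): e=[39,50,15] → X
    (5,5)@(11, 11): e=[39,-14,79] → .
    (1,6)@(3, 13): e=[65,30,9] → X
    (3,6)@(7, 13): e=[65,-2,41] → .
  covered (13 px):
    . . . . . . . . .
    . . . . . . . . .
    . . . . . . . . .
    . . . . . . . . .
    X X X X X X . . .
    . X X X X . . . .
    . X X . . . . . .
    . X . . . . . . .

Final: 27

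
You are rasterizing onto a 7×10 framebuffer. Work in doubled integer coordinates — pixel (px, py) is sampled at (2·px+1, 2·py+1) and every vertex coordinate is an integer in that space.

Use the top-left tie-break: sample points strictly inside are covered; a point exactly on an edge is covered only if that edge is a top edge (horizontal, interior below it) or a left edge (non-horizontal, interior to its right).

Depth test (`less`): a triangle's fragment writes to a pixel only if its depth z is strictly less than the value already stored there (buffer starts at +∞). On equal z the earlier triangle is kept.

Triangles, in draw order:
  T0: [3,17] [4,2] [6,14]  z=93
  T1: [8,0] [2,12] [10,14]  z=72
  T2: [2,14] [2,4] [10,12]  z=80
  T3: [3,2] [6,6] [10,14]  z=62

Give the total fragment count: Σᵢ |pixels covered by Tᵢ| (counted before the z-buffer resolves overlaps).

T0:
  2·area = 42
  edge (3, 17)→(4, 2): d=(1,-15) top-left  bias=+0
  edge (4, 2)→(6, 14): d=(2,12) right/bottom  bias=-1
  edge (6, 14)→(3, 17): d=(-3,3) right/bottom  bias=-1
    (6,3)@(13, 7): e=[140,-98,0] → ·  [on edge]
    (2,4)@(5, 9): e=[22,2,18] → #
    (3,4)@(7, 9): e=[52,-22,12] → ·
    (5,4)@(11, 9): e=[112,-70,0] → ·  [on edge]
    (2,5)@(5, 11): e=[24,6,12] → #
    (3,5)@(7, 11): e=[54,-18,6] → ·
    (4,5)@(9, 11): e=[84,-42,0] → ·  [on edge]
    (2,6)@(5, 13): e=[26,10,6] → #
    (3,6)@(7, 13): e=[56,-14,0] → ·  [on edge]
    (2,7)@(5, 15): e=[28,14,0] → ·  [on edge]
    (1,8)@(3, 17): e=[0,42,0] → ·  [on edge]
    (0,9)@(1, 19): e=[-28,70,0] → ·  [on edge]
  covered (3 px):
    · · · · · · ·
    · · · · · · ·
    · · · · · · ·
    · · · · · · ·
    · · # · · · ·
    · · # · · · ·
    · · # · · · ·
    · · · · · · ·
    · · · · · · ·
    · · · · · · ·
T1:
  2·area = 108  (B↔C swapped to make it positive)
  edge (8, 0)→(10, 14): d=(2,14) right/bottom  bias=-1
  edge (10, 14)→(2, 12): d=(-8,-2) top-left  bias=+0
  edge (2, 12)→(8, 0): d=(6,-12) top-left  bias=+0
    (3,1)@(7, 3): e=[20,82,6] → #
    (4,1)@(9, 3): e=[-8,86,30] → ·
    (3,2)@(7, 5): e=[24,66,18] → #
    (4,2)@(9, 5): e=[-4,70,42] → ·
    (2,3)@(5, 7): e=[56,46,6] → #
    (4,3)@(9, 7): e=[0,54,54] → ·  [on edge]
    (2,4)@(5, 9): e=[60,30,18] → #
    (4,4)@(9, 9): e=[4,38,66] → #
    (5,4)@(11, 9): e=[-24,42,90] → ·
    (1,5)@(3, 11): e=[92,10,6] → #
    (5,5)@(11, 11): e=[-20,26,102] → ·
    (1,6)@(3, 13): e=[96,-6,18] → ·
  covered (13 px):
    · · · · · · ·
    · · · # · · ·
    · · · # · · ·
    · · # # · · ·
    · · # # # · ·
    · # # # # · ·
    · · · # # · ·
    · · · · · · ·
    · · · · · · ·
    · · · · · · ·
T2:
  2·area = 80
  edge (2, 14)→(2, 4): d=(0,-10) top-left  bias=+0
  edge (2, 4)→(10, 12): d=(8,8) right/bottom  bias=-1
  edge (10, 12)→(2, 14): d=(-8,2) right/bottom  bias=-1
    (0,1)@(1, 3): e=[-10,0,90] → ·  [on edge]
    (1,2)@(3, 5): e=[10,0,70] → ·  [on edge]
    (1,3)@(3, 7): e=[10,16,54] → #
    (2,3)@(5, 7): e=[30,0,50] → ·  [on edge]
    (1,4)@(3, 9): e=[10,32,38] → #
    (2,4)@(5, 9): e=[30,16,34] → #
    (3,4)@(7, 9): e=[50,0,30] → ·  [on edge]
    (1,5)@(3, 11): e=[10,48,22] → #
    (3,5)@(7, 11): e=[50,16,14] → #
    (4,5)@(9, 11): e=[70,0,10] → ·  [on edge]
    (1,6)@(3, 13): e=[10,64,6] → #
    (3,6)@(7, 13): e=[50,32,-2] → ·
    (5,6)@(11, 13): e=[90,0,-10] → ·  [on edge]
    (6,7)@(13, 15): e=[110,0,-30] → ·  [on edge]
  covered (8 px):
    · · · · · · ·
    · · · · · · ·
    · · · · · · ·
    · # · · · · ·
    · # # · · · ·
    · # # # · · ·
    · # # · · · ·
    · · · · · · ·
    · · · · · · ·
    · · · · · · ·
T3:
  2·area = 8
  edge (3, 2)→(6, 6): d=(3,4) right/bottom  bias=-1
  edge (6, 6)→(10, 14): d=(4,8) right/bottom  bias=-1
  edge (10, 14)→(3, 2): d=(-7,-12) top-left  bias=+0
    (2,2)@(5, 5): e=[1,4,3] → #
    (3,2)@(7, 5): e=[-7,-12,27] → ·
    (2,3)@(5, 7): e=[7,12,-11] → ·
  covered (1 px):
    · · · · · · ·
    · · · · · · ·
    · · # · · · ·
    · · · · · · ·
    · · · · · · ·
    · · · · · · ·
    · · · · · · ·
    · · · · · · ·
    · · · · · · ·
    · · · · · · ·

Final: 25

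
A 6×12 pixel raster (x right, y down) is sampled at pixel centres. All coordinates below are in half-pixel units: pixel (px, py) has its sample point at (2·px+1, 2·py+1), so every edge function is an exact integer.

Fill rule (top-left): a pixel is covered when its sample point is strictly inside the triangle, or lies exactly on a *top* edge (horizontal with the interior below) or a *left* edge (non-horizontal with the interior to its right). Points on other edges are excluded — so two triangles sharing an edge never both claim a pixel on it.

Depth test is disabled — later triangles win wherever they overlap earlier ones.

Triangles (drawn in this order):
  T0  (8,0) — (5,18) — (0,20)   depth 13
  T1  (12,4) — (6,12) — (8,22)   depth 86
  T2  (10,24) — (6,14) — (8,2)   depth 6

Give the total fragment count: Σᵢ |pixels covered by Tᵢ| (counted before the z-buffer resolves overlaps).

T0:
  2·area = 84
  edge (8, 0)→(5, 18): d=(-3,18) right/bottom  bias=-1
  edge (5, 18)→(0, 20): d=(-5,2) right/bottom  bias=-1
  edge (0, 20)→(8, 0): d=(8,-20) top-left  bias=+0
    (3,1)@(7, 3): e=[9,71,4] → █
    (4,1)@(9, 3): e=[-27,67,44] → ·
    (3,2)@(7, 5): e=[3,61,20] → █
    (4,2)@(9, 5): e=[-33,57,60] → ·
    (3,3)@(7, 7): e=[-3,51,36] → ·
    (2,4)@(5, 9): e=[27,45,12] → █
    (3,4)@(7, 9): e=[-9,41,52] → ·
    (2,5)@(5, 11): e=[21,35,28] → █
    (3,5)@(7, 11): e=[-15,31,68] → ·
    (1,6)@(3, 13): e=[51,29,4] → █
    (3,6)@(7, 13): e=[-21,21,84] → ·
    (1,7)@(3, 15): e=[45,19,20] → █
  covered (11 px):
    · · · · · ·
    · · · █ · ·
    · · · █ · ·
    · · · · · ·
    · · █ · · ·
    · · █ · · ·
    · █ █ · · ·
    · █ █ · · ·
    · █ █ · · ·
    █ · · · · ·
    · · · · · ·
    · · · · · ·
T1:
  2·area = 76  (B↔C swapped to make it positive)
  edge (12, 4)→(8, 22): d=(-4,18) right/bottom  bias=-1
  edge (8, 22)→(6, 12): d=(-2,-10) top-left  bias=+0
  edge (6, 12)→(12, 4): d=(6,-8) top-left  bias=+0
    (2,3)@(5, 7): e=[114,0,-38] → ·  [on edge]
    (5,3)@(11, 7): e=[6,60,10] → █
    (4,4)@(9, 9): e=[34,36,6] → █
    (5,4)@(11, 9): e=[-2,56,22] → ·
    (3,5)@(7, 11): e=[62,12,2] → █
    (5,5)@(11, 11): e=[-10,52,34] → ·
    (3,6)@(7, 13): e=[54,8,14] → █
    (5,6)@(11, 13): e=[-18,48,46] → ·
    (3,7)@(7, 15): e=[46,4,26] → █
    (5,7)@(11, 15): e=[-26,44,58] → ·
    (3,8)@(7, 17): e=[38,0,38] → █  [on edge]
    (5,8)@(11, 17): e=[-34,40,70] → ·
  covered (10 px):
    · · · · · ·
    · · · · · ·
    · · · · · ·
    · · · · · █
    · · · · █ ·
    · · · █ █ ·
    · · · █ █ ·
    · · · █ █ ·
    · · · █ █ ·
    · · · · · ·
    · · · · · ·
    · · · · · ·
T2:
  2·area = 68
  edge (10, 24)→(6, 14): d=(-4,-10) top-left  bias=+0
  edge (6, 14)→(8, 2): d=(2,-12) top-left  bias=+0
  edge (8, 2)→(10, 24): d=(2,22) right/bottom  bias=-1
    (3,4)@(7, 9): e=[30,2,36] → █
    (4,4)@(9, 9): e=[50,26,-8] → ·
    (3,5)@(7, 11): e=[22,6,40] → █
    (4,5)@(9, 11): e=[42,30,-4] → ·
    (3,6)@(7, 13): e=[14,10,44] → █
    (4,6)@(9, 13): e=[34,34,0] → ·  [on edge]
    (3,7)@(7, 15): e=[6,14,48] → █
    (4,7)@(9, 15): e=[26,38,4] → █
    (5,7)@(11, 15): e=[46,62,-40] → ·
    (3,8)@(7, 17): e=[-2,18,52] → ·
    (4,8)@(9, 17): e=[18,42,8] → █
    (5,8)@(11, 17): e=[38,66,-36] → ·
  covered (8 px):
    · · · · · ·
    · · · · · ·
    · · · · · ·
    · · · · · ·
    · · · █ · ·
    · · · █ · ·
    · · · █ · ·
    · · · █ █ ·
    · · · · █ ·
    · · · · █ ·
    · · · · █ ·
    · · · · · ·

Answer: 29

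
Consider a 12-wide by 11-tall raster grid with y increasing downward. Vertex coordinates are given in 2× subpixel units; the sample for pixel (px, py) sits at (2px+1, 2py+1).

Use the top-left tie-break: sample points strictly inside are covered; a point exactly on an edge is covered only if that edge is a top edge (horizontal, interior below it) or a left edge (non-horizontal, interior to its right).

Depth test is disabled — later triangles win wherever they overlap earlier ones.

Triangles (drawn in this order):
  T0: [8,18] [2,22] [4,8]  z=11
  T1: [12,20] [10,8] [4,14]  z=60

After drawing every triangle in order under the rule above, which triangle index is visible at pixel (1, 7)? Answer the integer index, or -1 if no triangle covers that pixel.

T0:
  2·area = 76
  edge (8, 18)→(2, 22): d=(-6,4) right/bottom  bias=-1
  edge (2, 22)→(4, 8): d=(2,-14) top-left  bias=+0
  edge (4, 8)→(8, 18): d=(4,10) right/bottom  bias=-1
    (2,0)@(5, 1): e=[114,0,-38] → ·  [on edge]
    (2,5)@(5, 11): e=[54,20,2] → █
    (3,5)@(7, 11): e=[46,48,-18] → ·
    (2,6)@(5, 13): e=[42,24,10] → █
    (3,6)@(7, 13): e=[34,52,-10] → ·
    (1,7)@(3, 15): e=[38,0,38] → █  [on edge]
    (3,7)@(7, 15): e=[22,56,-2] → ·
    (1,8)@(3, 17): e=[26,4,46] → █
    (3,8)@(7, 17): e=[10,60,6] → █
    (4,8)@(9, 17): e=[2,88,-14] → ·
    (1,9)@(3, 19): e=[14,8,54] → █
    (3,9)@(7, 19): e=[-2,64,14] → ·
  covered (10 px):
    · · · · · · · · · · · ·
    · · · · · · · · · · · ·
    · · · · · · · · · · · ·
    · · · · · · · · · · · ·
    · · · · · · · · · · · ·
    · · █ · · · · · · · · ·
    · · █ · · · · · · · · ·
    · █ █ · · · · · · · · ·
    · █ █ █ · · · · · · · ·
    · █ █ · · · · · · · · ·
    · █ · · · · · · · · · ·
T1:
  2·area = 84  (B↔C swapped to make it positive)
  edge (12, 20)→(4, 14): d=(-8,-6) top-left  bias=+0
  edge (4, 14)→(10, 8): d=(6,-6) top-left  bias=+0
  edge (10, 8)→(12, 20): d=(2,12) right/bottom  bias=-1
    (8,0)@(17, 1): e=[182,0,-98] → ·  [on edge]
    (7,1)@(15, 3): e=[154,0,-70] → ·  [on edge]
    (6,2)@(13, 5): e=[126,0,-42] → ·  [on edge]
    (5,3)@(11, 7): e=[98,0,-14] → ·  [on edge]
    (4,4)@(9, 9): e=[70,0,14] → █  [on edge]
    (5,4)@(11, 9): e=[82,12,-10] → ·
    (3,5)@(7, 11): e=[42,0,42] → █  [on edge]
    (5,5)@(11, 11): e=[66,24,-6] → ·
    (2,6)@(5, 13): e=[14,0,70] → █  [on edge]
    (5,6)@(11, 13): e=[50,36,-2] → ·
    (1,7)@(3, 15): e=[-14,0,98] → ·  [on edge]
    (2,7)@(5, 15): e=[-2,12,74] → ·
    (0,8)@(1, 17): e=[-42,0,126] → ·  [on edge]
  covered (12 px):
    · · · · · · · · · · · ·
    · · · · · · · · · · · ·
    · · · · · · · · · · · ·
    · · · · · · · · · · · ·
    · · · · █ · · · · · · ·
    · · · █ █ · · · · · · ·
    · · █ █ █ · · · · · · ·
    · · · █ █ █ · · · · · ·
    · · · · █ █ · · · · · ·
    · · · · · █ · · · · · ·
    · · · · · · · · · · · ·

Z-buffer (winner per pixel, '.' = empty):
  . . . . . . . . . . . .
  . . . . . . . . . . . .
  . . . . . . . . . . . .
  . . . . . . . . . . . .
  . . . . 1 . . . . . . .
  . . 0 1 1 . . . . . . .
  . . 1 1 1 . . . . . . .
  . 0 0 1 1 1 . . . . . .
  . 0 0 0 1 1 . . . . . .
  . 0 0 . . 1 . . . . . .
  . 0 . . . . . . . . . .

Answer: 0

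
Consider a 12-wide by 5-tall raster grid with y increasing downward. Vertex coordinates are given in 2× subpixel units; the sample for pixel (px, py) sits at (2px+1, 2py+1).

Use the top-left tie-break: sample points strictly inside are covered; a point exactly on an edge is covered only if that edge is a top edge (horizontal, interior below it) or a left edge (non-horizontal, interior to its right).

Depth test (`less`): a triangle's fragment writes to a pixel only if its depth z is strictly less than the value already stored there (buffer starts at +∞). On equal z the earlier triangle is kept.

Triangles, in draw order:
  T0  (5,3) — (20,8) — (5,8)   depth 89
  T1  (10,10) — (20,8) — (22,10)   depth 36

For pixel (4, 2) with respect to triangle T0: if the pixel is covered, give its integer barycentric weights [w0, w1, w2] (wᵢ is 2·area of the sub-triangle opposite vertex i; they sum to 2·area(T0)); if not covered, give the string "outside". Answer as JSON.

T0:
  2·area = 75
  edge (5, 3)→(20, 8): d=(15,5) right/bottom  bias=-1
  edge (20, 8)→(5, 8): d=(-15,0) right/bottom  bias=-1
  edge (5, 8)→(5, 3): d=(0,-5) top-left  bias=+0
    (2,0)@(5, 1): e=[-30,105,0] → .  [on edge]
    (2,1)@(5, 3): e=[0,75,0] → .  [on edge]
    (2,2)@(5, 5): e=[30,45,0] → X  [on edge]
    (3,2)@(7, 5): e=[20,45,10] → X
    (4,2)@(9, 5): e=[10,45,20] → X
    (5,2)@(11, 5): e=[0,45,30] → .  [on edge]
    (2,3)@(5, 7): e=[60,15,0] → X  [on edge]
    (5,3)@(11, 7): e=[30,15,30] → X
    (6,3)@(13, 7): e=[20,15,40] → X
    (7,3)@(15, 7): e=[10,15,50] → X
    (8,3)@(17, 7): e=[0,15,60] → .  [on edge]
    (2,4)@(5, 9): e=[90,-15,0] → .  [on edge]
    (11,4)@(23, 9): e=[0,-15,90] → .  [on edge]
  covered (9 px):
    . . . . . . . . . . . .
    . . . . . . . . . . . .
    . . X X X . . . . . . .
    . . X X X X X X . . . .
    . . . . . . . . . . . .
T1:
  2·area = 24
  edge (10, 10)→(20, 8): d=(10,-2) top-left  bias=+0
  edge (20, 8)→(22, 10): d=(2,2) right/bottom  bias=-1
  edge (22, 10)→(10, 10): d=(-12,0) right/bottom  bias=-1
    (6,0)@(13, 1): e=[-84,0,108] → .  [on edge]
    (7,1)@(15, 3): e=[-60,0,84] → .  [on edge]
    (8,2)@(17, 5): e=[-36,0,60] → .  [on edge]
    (9,3)@(19, 7): e=[-12,0,36] → .  [on edge]
    (7,4)@(15, 9): e=[0,12,12] → X  [on edge]
    (8,4)@(17, 9): e=[4,8,12] → X
    (9,4)@(19, 9): e=[8,4,12] → X
    (10,4)@(21, 9): e=[12,0,12] → .  [on edge]
  covered (3 px):
    . . . . . . . . . . . .
    . . . . . . . . . . . .
    . . . . . . . . . . . .
    . . . . . . . . . . . .
    . . . . . . . X X X . .

Final: [45,20,10]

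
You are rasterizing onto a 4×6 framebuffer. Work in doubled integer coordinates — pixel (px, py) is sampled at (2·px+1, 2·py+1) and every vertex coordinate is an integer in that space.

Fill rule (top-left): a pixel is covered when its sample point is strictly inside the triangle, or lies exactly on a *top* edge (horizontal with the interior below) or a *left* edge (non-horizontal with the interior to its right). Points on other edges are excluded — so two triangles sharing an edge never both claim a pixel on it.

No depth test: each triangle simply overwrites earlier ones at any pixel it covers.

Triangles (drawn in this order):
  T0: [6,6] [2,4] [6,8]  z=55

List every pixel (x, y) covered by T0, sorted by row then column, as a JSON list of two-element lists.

T0:
  2·area = 8  (B↔C swapped to make it positive)
  edge (6, 6)→(6, 8): d=(0,2) right/bottom  bias=-1
  edge (6, 8)→(2, 4): d=(-4,-4) top-left  bias=+0
  edge (2, 4)→(6, 6): d=(4,2) right/bottom  bias=-1
    (0,1)@(1, 3): e=[10,0,-2] → ·  [on edge]
    (1,2)@(3, 5): e=[6,0,2] → #  [on edge]
    (2,2)@(5, 5): e=[2,8,-2] → ·
    (1,3)@(3, 7): e=[6,-8,10] → ·
    (2,3)@(5, 7): e=[2,0,6] → #  [on edge]
    (3,3)@(7, 7): e=[-2,8,2] → ·
    (2,4)@(5, 9): e=[2,-8,14] → ·
    (3,4)@(7, 9): e=[-2,0,10] → ·  [on edge]
  covered (2 px):
    · · · ·
    · · · ·
    · # · ·
    · · # ·
    · · · ·
    · · · ·

Final: [[1,2],[2,3]]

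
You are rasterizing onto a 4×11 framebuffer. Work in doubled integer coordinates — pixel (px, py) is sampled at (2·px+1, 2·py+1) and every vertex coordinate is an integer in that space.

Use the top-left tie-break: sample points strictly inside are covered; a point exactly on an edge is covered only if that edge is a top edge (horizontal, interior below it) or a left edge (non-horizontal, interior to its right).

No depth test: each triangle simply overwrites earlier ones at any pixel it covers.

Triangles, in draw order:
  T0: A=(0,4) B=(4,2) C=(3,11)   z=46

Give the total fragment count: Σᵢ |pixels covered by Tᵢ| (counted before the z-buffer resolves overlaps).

T0:
  2·area = 34
  edge (0, 4)→(4, 2): d=(4,-2) top-left  bias=+0
  edge (4, 2)→(3, 11): d=(-1,9) right/bottom  bias=-1
  edge (3, 11)→(0, 4): d=(-3,-7) top-left  bias=+0
    (1,1)@(3, 3): e=[2,8,24] → █
    (2,1)@(5, 3): e=[6,-10,38] → ·
    (0,2)@(1, 5): e=[6,24,4] → █
    (2,2)@(5, 5): e=[14,-12,32] → ·
    (0,3)@(1, 7): e=[14,22,-2] → ·
    (1,3)@(3, 7): e=[18,4,12] → █
    (2,3)@(5, 7): e=[22,-14,26] → ·
    (1,4)@(3, 9): e=[26,2,6] → █
    (2,4)@(5, 9): e=[30,-16,20] → ·
    (1,5)@(3, 11): e=[34,0,0] → ·  [on edge]
  covered (5 px):
    · · · ·
    · █ · ·
    █ █ · ·
    · █ · ·
    · █ · ·
    · · · ·
    · · · ·
    · · · ·
    · · · ·
    · · · ·
    · · · ·

Answer: 5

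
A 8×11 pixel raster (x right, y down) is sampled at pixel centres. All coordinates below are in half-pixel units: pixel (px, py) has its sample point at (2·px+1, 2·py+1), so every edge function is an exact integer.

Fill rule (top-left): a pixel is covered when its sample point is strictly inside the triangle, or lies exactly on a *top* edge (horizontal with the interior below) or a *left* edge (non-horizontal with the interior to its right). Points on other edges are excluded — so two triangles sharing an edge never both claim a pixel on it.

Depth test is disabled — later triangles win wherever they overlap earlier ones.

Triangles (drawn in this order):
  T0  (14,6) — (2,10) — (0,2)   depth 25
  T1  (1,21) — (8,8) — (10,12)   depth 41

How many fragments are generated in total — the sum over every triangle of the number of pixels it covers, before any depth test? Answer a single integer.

T0:
  2·area = 104
  edge (14, 6)→(2, 10): d=(-12,4) right/bottom  bias=-1
  edge (2, 10)→(0, 2): d=(-2,-8) top-left  bias=+0
  edge (0, 2)→(14, 6): d=(14,4) right/bottom  bias=-1
    (0,1)@(1, 3): e=[88,6,10] → #
    (1,1)@(3, 3): e=[80,22,2] → #
    (2,1)@(5, 3): e=[72,38,-6] → ·
    (0,2)@(1, 5): e=[64,2,38] → #
    (2,2)@(5, 5): e=[48,34,22] → #
    (3,2)@(7, 5): e=[40,50,14] → #
    (4,2)@(9, 5): e=[32,66,6] → #
    (5,2)@(11, 5): e=[24,82,-2] → ·
    (0,3)@(1, 7): e=[40,-2,66] → ·
    (1,3)@(3, 7): e=[32,14,58] → #
    (5,3)@(11, 7): e=[0,78,26] → ·  [on edge]
    (1,4)@(3, 9): e=[8,10,86] → #
    (2,4)@(5, 9): e=[0,26,78] → ·  [on edge]
  covered (12 px):
    · · · · · · · ·
    # # · · · · · ·
    # # # # # · · ·
    · # # # # · · ·
    · # · · · · · ·
    · · · · · · · ·
    · · · · · · · ·
    · · · · · · · ·
    · · · · · · · ·
    · · · · · · · ·
    · · · · · · · ·
T1:
  2·area = 54
  edge (1, 21)→(8, 8): d=(7,-13) top-left  bias=+0
  edge (8, 8)→(10, 12): d=(2,4) right/bottom  bias=-1
  edge (10, 12)→(1, 21): d=(-9,9) right/bottom  bias=-1
    (7,3)@(15, 7): e=[84,-30,0] → ·  [on edge]
    (6,4)@(13, 9): e=[72,-18,0] → ·  [on edge]
    (3,5)@(7, 11): e=[8,10,36] → #
    (4,5)@(9, 11): e=[34,2,18] → #
    (5,5)@(11, 11): e=[60,-6,0] → ·  [on edge]
    (3,6)@(7, 13): e=[22,14,18] → #
    (4,6)@(9, 13): e=[48,6,0] → ·  [on edge]
    (2,7)@(5, 15): e=[10,26,18] → #
    (3,7)@(7, 15): e=[36,18,0] → ·  [on edge]
    (2,8)@(5, 17): e=[24,30,0] → ·  [on edge]
    (1,9)@(3, 19): e=[12,42,0] → ·  [on edge]
    (0,10)@(1, 21): e=[0,54,0] → ·  [on edge]
  covered (4 px):
    · · · · · · · ·
    · · · · · · · ·
    · · · · · · · ·
    · · · · · · · ·
    · · · · · · · ·
    · · · # # · · ·
    · · · # · · · ·
    · · # · · · · ·
    · · · · · · · ·
    · · · · · · · ·
    · · · · · · · ·

Final: 16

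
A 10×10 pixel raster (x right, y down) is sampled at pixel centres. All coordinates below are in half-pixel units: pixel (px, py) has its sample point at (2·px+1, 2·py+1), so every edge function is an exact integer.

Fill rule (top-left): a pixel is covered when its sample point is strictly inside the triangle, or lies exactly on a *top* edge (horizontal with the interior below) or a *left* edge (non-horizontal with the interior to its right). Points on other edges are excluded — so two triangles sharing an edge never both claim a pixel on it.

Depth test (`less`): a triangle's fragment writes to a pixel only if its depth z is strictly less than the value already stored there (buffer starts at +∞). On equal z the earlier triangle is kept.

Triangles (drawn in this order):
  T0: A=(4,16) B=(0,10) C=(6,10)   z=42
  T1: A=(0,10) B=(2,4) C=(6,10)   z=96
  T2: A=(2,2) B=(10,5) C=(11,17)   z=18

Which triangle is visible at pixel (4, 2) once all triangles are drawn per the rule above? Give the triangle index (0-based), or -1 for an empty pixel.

T0:
  2·area = 36
  edge (4, 16)→(0, 10): d=(-4,-6) top-left  bias=+0
  edge (0, 10)→(6, 10): d=(6,0) top-left  bias=+0
  edge (6, 10)→(4, 16): d=(-2,6) right/bottom  bias=-1
    (4,0)@(9, 1): e=[90,-54,0] → .  [on edge]
    (3,3)@(7, 7): e=[54,-18,0] → .  [on edge]
    (0,5)@(1, 11): e=[2,6,28] → X
    (1,5)@(3, 11): e=[14,6,16] → X
    (2,5)@(5, 11): e=[26,6,4] → X
    (3,5)@(7, 11): e=[38,6,-8] → .
    (0,6)@(1, 13): e=[-6,18,24] → .
    (1,6)@(3, 13): e=[6,18,12] → X
    (2,6)@(5, 13): e=[18,18,0] → .  [on edge]
    (1,7)@(3, 15): e=[-2,30,8] → .
    (1,9)@(3, 19): e=[-18,54,0] → .  [on edge]
  covered (4 px):
    . . . . . . . . . .
    . . . . . . . . . .
    . . . . . . . . . .
    . . . . . . . . . .
    . . . . . . . . . .
    X X X . . . . . . .
    . X . . . . . . . .
    . . . . . . . . . .
    . . . . . . . . . .
    . . . . . . . . . .
T1:
  2·area = 36
  edge (0, 10)→(2, 4): d=(2,-6) top-left  bias=+0
  edge (2, 4)→(6, 10): d=(4,6) right/bottom  bias=-1
  edge (6, 10)→(0, 10): d=(-6,0) right/bottom  bias=-1
    (1,0)@(3, 1): e=[0,-18,54] → .  [on edge]
    (0,3)@(1, 7): e=[0,18,18] → X  [on edge]
    (1,3)@(3, 7): e=[12,6,18] → X
    (2,3)@(5, 7): e=[24,-6,18] → .
    (0,4)@(1, 9): e=[4,26,6] → X
    (2,4)@(5, 9): e=[28,2,6] → X
    (3,4)@(7, 9): e=[40,-10,6] → .
    (0,5)@(1, 11): e=[8,34,-6] → .
    (1,5)@(3, 11): e=[20,22,-6] → .
    (2,5)@(5, 11): e=[32,10,-6] → .
  covered (5 px):
    . . . . . . . . . .
    . . . . . . . . . .
    . . . . . . . . . .
    X X . . . . . . . .
    X X X . . . . . . .
    . . . . . . . . . .
    . . . . . . . . . .
    . . . . . . . . . .
    . . . . . . . . . .
    . . . . . . . . . .
T2:
  2·area = 93
  edge (2, 2)→(10, 5): d=(8,3) right/bottom  bias=-1
  edge (10, 5)→(11, 17): d=(1,12) right/bottom  bias=-1
  edge (11, 17)→(2, 2): d=(-9,-15) top-left  bias=+0
    (1,1)@(3, 3): e=[5,82,6] → X
    (2,1)@(5, 3): e=[-1,58,36] → .
    (1,2)@(3, 5): e=[21,84,-12] → .
    (2,2)@(5, 5): e=[15,60,18] → X
    (3,2)@(7, 5): e=[9,36,48] → X
    (4,2)@(9, 5): e=[3,12,78] → X
    (5,2)@(11, 5): e=[-3,-12,108] → .
    (2,3)@(5, 7): e=[31,62,0] → X  [on edge]
    (5,3)@(11, 7): e=[13,-10,90] → .
    (2,4)@(5, 9): e=[47,64,-18] → .
    (3,4)@(7, 9): e=[41,40,12] → X
    (5,4)@(11, 9): e=[29,-8,72] → .
    (5,8)@(11, 17): e=[93,0,0] → .  [on edge]
  covered (11 px):
    . . . . . . . . . .
    . X . . . . . . . .
    . . X X X . . . . .
    . . X X X . . . . .
    . . . X X . . . . .
    . . . . X . . . . .
    . . . . X . . . . .
    . . . . . . . . . .
    . . . . . . . . . .
    . . . . . . . . . .

Z-buffer (winner per pixel, '.' = empty):
  . . . . . . . . . .
  . 2 . . . . . . . .
  . . 2 2 2 . . . . .
  1 1 2 2 2 . . . . .
  1 1 1 2 2 . . . . .
  0 0 0 . 2 . . . . .
  . 0 . . 2 . . . . .
  . . . . . . . . . .
  . . . . . . . . . .
  . . . . . . . . . .

Answer: 2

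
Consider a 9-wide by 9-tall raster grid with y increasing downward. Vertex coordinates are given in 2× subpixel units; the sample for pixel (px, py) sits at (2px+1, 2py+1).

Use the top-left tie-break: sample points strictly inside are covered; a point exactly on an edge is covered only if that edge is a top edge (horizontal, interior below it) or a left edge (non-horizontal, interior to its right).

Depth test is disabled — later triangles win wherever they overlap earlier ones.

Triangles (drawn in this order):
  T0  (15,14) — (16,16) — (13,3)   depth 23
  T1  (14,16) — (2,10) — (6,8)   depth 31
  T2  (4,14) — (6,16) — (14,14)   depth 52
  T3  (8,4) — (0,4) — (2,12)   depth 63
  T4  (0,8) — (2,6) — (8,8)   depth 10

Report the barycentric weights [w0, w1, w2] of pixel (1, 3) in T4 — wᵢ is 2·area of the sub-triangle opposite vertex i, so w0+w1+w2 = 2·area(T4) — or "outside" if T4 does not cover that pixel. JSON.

T0:
  2·area = 7  (B↔C swapped to make it positive)
  edge (15, 14)→(13, 3): d=(-2,-11) top-left  bias=+0
  edge (13, 3)→(16, 16): d=(3,13) right/bottom  bias=-1
  edge (16, 16)→(15, 14): d=(-1,-2) top-left  bias=+0
    (6,1)@(13, 3): e=[0,0,7] → ·  [on edge]
    (7,6)@(15, 13): e=[2,4,1] → █
    (8,6)@(17, 13): e=[24,-22,5] → ·
    (7,7)@(15, 15): e=[-2,10,-1] → ·
  covered (1 px):
    · · · · · · · · ·
    · · · · · · · · ·
    · · · · · · · · ·
    · · · · · · · · ·
    · · · · · · · · ·
    · · · · · · · · ·
    · · · · · · · █ ·
    · · · · · · · · ·
    · · · · · · · · ·
T1:
  2·area = 48
  edge (14, 16)→(2, 10): d=(-12,-6) top-left  bias=+0
  edge (2, 10)→(6, 8): d=(4,-2) top-left  bias=+0
  edge (6, 8)→(14, 16): d=(8,8) right/bottom  bias=-1
    (0,1)@(1, 3): e=[78,-30,0] → ·  [on edge]
    (1,2)@(3, 5): e=[66,-18,0] → ·  [on edge]
    (2,3)@(5, 7): e=[54,-6,0] → ·  [on edge]
    (2,4)@(5, 9): e=[30,2,16] → █
    (3,4)@(7, 9): e=[42,6,0] → ·  [on edge]
    (2,5)@(5, 11): e=[6,10,32] → █
    (3,5)@(7, 11): e=[18,14,16] → █
    (4,5)@(9, 11): e=[30,18,0] → ·  [on edge]
    (2,6)@(5, 13): e=[-18,18,48] → ·
    (3,6)@(7, 13): e=[-6,22,32] → ·
    (4,6)@(9, 13): e=[6,26,16] → █
    (5,6)@(11, 13): e=[18,30,0] → ·  [on edge]
    (6,7)@(13, 15): e=[6,42,0] → ·  [on edge]
    (7,8)@(15, 17): e=[-6,54,0] → ·  [on edge]
  covered (4 px):
    · · · · · · · · ·
    · · · · · · · · ·
    · · · · · · · · ·
    · · · · · · · · ·
    · · █ · · · · · ·
    · · █ █ · · · · ·
    · · · · █ · · · ·
    · · · · · · · · ·
    · · · · · · · · ·
T2:
  2·area = 20  (B↔C swapped to make it positive)
  edge (4, 14)→(14, 14): d=(10,0) top-left  bias=+0
  edge (14, 14)→(6, 16): d=(-8,2) right/bottom  bias=-1
  edge (6, 16)→(4, 14): d=(-2,-2) top-left  bias=+0
    (0,5)@(1, 11): e=[-30,50,0] → ·  [on edge]
    (1,6)@(3, 13): e=[-10,30,0] → ·  [on edge]
    (2,7)@(5, 15): e=[10,10,0] → █  [on edge]
    (3,7)@(7, 15): e=[10,6,4] → █
    (4,7)@(9, 15): e=[10,2,8] → █
    (5,7)@(11, 15): e=[10,-2,12] → ·
    (2,8)@(5, 17): e=[30,-6,-4] → ·
    (3,8)@(7, 17): e=[30,-10,0] → ·  [on edge]
    (4,8)@(9, 17): e=[30,-14,4] → ·
  covered (3 px):
    · · · · · · · · ·
    · · · · · · · · ·
    · · · · · · · · ·
    · · · · · · · · ·
    · · · · · · · · ·
    · · · · · · · · ·
    · · · · · · · · ·
    · · █ █ █ · · · ·
    · · · · · · · · ·
T3:
  2·area = 64  (B↔C swapped to make it positive)
  edge (8, 4)→(2, 12): d=(-6,8) right/bottom  bias=-1
  edge (2, 12)→(0, 4): d=(-2,-8) top-left  bias=+0
  edge (0, 4)→(8, 4): d=(8,0) top-left  bias=+0
    (0,2)@(1, 5): e=[50,6,8] → █
    (1,2)@(3, 5): e=[34,22,8] → █
    (2,2)@(5, 5): e=[18,38,8] → █
    (3,2)@(7, 5): e=[2,54,8] → █
    (4,2)@(9, 5): e=[-14,70,8] → ·
    (0,3)@(1, 7): e=[38,2,24] → █
    (3,3)@(7, 7): e=[-10,50,24] → ·
    (0,4)@(1, 9): e=[26,-2,40] → ·
    (1,4)@(3, 9): e=[10,14,40] → █
    (2,4)@(5, 9): e=[-6,30,40] → ·
    (1,5)@(3, 11): e=[-2,10,56] → ·
  covered (8 px):
    · · · · · · · · ·
    · · · · · · · · ·
    █ █ █ █ · · · · ·
    █ █ █ · · · · · ·
    · █ · · · · · · ·
    · · · · · · · · ·
    · · · · · · · · ·
    · · · · · · · · ·
    · · · · · · · · ·
T4:
  2·area = 16
  edge (0, 8)→(2, 6): d=(2,-2) top-left  bias=+0
  edge (2, 6)→(8, 8): d=(6,2) right/bottom  bias=-1
  edge (8, 8)→(0, 8): d=(-8,0) right/bottom  bias=-1
    (3,0)@(7, 1): e=[0,-40,56] → ·  [on edge]
    (2,1)@(5, 3): e=[0,-24,40] → ·  [on edge]
    (1,2)@(3, 5): e=[0,-8,24] → ·  [on edge]
    (0,3)@(1, 7): e=[0,8,8] → █  [on edge]
    (1,3)@(3, 7): e=[4,4,8] → █
    (2,3)@(5, 7): e=[8,0,8] → ·  [on edge]
    (0,4)@(1, 9): e=[4,20,-8] → ·
    (1,4)@(3, 9): e=[8,16,-8] → ·
    (5,4)@(11, 9): e=[24,0,-8] → ·  [on edge]
    (8,5)@(17, 11): e=[40,0,-24] → ·  [on edge]
  covered (2 px):
    · · · · · · · · ·
    · · · · · · · · ·
    · · · · · · · · ·
    █ █ · · · · · · ·
    · · · · · · · · ·
    · · · · · · · · ·
    · · · · · · · · ·
    · · · · · · · · ·
    · · · · · · · · ·

Final: [4,8,4]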